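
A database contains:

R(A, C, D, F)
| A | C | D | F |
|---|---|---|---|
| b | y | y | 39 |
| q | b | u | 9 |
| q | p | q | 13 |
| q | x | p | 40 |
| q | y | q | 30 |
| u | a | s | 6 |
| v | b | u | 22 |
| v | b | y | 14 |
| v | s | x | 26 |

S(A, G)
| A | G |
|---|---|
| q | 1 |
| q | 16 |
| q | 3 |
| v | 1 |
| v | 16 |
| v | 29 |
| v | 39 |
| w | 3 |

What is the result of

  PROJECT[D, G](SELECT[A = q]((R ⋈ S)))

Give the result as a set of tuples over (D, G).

{(p, 1), (p, 16), (p, 3), (q, 1), (q, 16), (q, 3), (u, 1), (u, 16), (u, 3)}

Joining R and S on A yields {(q, b, u, 9, 1), (q, b, u, 9, 16), (q, b, u, 9, 3), (q, p, q, 13, 1), (q, p, q, 13, 16), (q, p, q, 13, 3), (q, x, p, 40, 1), (q, x, p, 40, 16), (q, x, p, 40, 3), (q, y, q, 30, 1), (q, y, q, 30, 16), (q, y, q, 30, 3), (v, b, u, 22, 1), (v, b, u, 22, 16), (v, b, u, 22, 29), (v, b, u, 22, 39), (v, b, y, 14, 1), (v, b, y, 14, 16), (v, b, y, 14, 29), (v, b, y, 14, 39), (v, s, x, 26, 1), (v, s, x, 26, 16), (v, s, x, 26, 29), (v, s, x, 26, 39)}.
Selection A = q: {(q, b, u, 9, 1), (q, b, u, 9, 16), (q, b, u, 9, 3), (q, p, q, 13, 1), (q, p, q, 13, 16), (q, p, q, 13, 3), (q, x, p, 40, 1), (q, x, p, 40, 16), (q, x, p, 40, 3), (q, y, q, 30, 1), (q, y, q, 30, 16), (q, y, q, 30, 3)}
π_{D, G} gives {(p, 1), (p, 16), (p, 3), (q, 1), (q, 16), (q, 3), (u, 1), (u, 16), (u, 3)} (3 duplicate(s) eliminated).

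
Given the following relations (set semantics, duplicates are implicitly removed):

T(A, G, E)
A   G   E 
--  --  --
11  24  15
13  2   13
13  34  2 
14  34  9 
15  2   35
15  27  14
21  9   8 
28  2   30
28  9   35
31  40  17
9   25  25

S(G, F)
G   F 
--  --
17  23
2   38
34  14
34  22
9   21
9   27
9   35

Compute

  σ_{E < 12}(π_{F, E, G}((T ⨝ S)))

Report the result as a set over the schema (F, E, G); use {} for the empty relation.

{(14, 2, 34), (14, 9, 34), (21, 8, 9), (22, 2, 34), (22, 9, 34), (27, 8, 9), (35, 8, 9)}

Natural join on G: {(13, 2, 13, 38), (13, 34, 2, 14), (13, 34, 2, 22), (14, 34, 9, 14), (14, 34, 9, 22), (15, 2, 35, 38), (21, 9, 8, 21), (21, 9, 8, 27), (21, 9, 8, 35), (28, 2, 30, 38), (28, 9, 35, 21), (28, 9, 35, 27), (28, 9, 35, 35)}
Projecting to F, E, G: {(14, 2, 34), (14, 9, 34), (21, 35, 9), (21, 8, 9), (22, 2, 34), (22, 9, 34), (27, 35, 9), (27, 8, 9), (35, 35, 9), (35, 8, 9), (38, 13, 2), (38, 30, 2), (38, 35, 2)}
Apply σ_{E < 12}; surviving tuples: {(14, 2, 34), (14, 9, 34), (21, 8, 9), (22, 2, 34), (22, 9, 34), (27, 8, 9), (35, 8, 9)}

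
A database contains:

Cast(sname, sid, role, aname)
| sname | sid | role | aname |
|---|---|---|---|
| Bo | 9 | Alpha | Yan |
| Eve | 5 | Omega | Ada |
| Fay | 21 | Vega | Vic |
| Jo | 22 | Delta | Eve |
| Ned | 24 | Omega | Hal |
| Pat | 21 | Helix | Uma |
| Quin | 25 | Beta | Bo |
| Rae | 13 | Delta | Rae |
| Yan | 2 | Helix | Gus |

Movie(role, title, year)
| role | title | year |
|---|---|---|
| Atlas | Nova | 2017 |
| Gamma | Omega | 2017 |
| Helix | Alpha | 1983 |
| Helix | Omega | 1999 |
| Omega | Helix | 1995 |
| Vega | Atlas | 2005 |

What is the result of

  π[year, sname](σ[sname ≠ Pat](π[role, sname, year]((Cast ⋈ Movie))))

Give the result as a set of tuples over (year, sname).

Cast ⋈ Movie (natural join on role): {(Eve, 5, Omega, Ada, Helix, 1995), (Fay, 21, Vega, Vic, Atlas, 2005), (Ned, 24, Omega, Hal, Helix, 1995), (Pat, 21, Helix, Uma, Alpha, 1983), (Pat, 21, Helix, Uma, Omega, 1999), (Yan, 2, Helix, Gus, Alpha, 1983), (Yan, 2, Helix, Gus, Omega, 1999)}
Keep only column(s) role, sname, year: {(Helix, Pat, 1983), (Helix, Pat, 1999), (Helix, Yan, 1983), (Helix, Yan, 1999), (Omega, Eve, 1995), (Omega, Ned, 1995), (Vega, Fay, 2005)}
Filtering on sname ≠ Pat leaves {(Helix, Yan, 1983), (Helix, Yan, 1999), (Omega, Eve, 1995), (Omega, Ned, 1995), (Vega, Fay, 2005)}.
Keep only column(s) year, sname: {(1983, Yan), (1995, Eve), (1995, Ned), (1999, Yan), (2005, Fay)}

{(1983, Yan), (1995, Eve), (1995, Ned), (1999, Yan), (2005, Fay)}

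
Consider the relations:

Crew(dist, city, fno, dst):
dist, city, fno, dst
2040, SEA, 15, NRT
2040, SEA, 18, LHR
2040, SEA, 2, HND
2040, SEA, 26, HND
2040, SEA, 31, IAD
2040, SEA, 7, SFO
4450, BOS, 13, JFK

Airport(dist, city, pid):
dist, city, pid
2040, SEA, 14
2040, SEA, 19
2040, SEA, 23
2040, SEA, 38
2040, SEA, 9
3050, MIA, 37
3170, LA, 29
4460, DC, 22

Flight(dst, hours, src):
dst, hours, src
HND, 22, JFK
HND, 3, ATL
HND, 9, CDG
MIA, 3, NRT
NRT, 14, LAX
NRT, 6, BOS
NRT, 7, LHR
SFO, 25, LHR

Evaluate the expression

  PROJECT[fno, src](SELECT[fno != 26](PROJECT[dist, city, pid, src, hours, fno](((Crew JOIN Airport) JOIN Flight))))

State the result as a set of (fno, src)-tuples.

{(15, BOS), (15, LAX), (15, LHR), (2, ATL), (2, CDG), (2, JFK), (7, LHR)}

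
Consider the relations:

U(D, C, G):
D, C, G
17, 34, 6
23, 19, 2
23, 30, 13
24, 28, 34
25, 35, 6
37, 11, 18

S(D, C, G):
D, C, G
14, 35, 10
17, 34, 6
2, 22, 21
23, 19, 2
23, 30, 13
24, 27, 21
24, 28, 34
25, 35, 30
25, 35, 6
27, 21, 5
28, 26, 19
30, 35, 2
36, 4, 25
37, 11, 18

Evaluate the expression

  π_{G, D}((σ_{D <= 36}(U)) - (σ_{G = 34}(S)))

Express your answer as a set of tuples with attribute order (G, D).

Filtering on D <= 36 leaves {(17, 34, 6), (23, 19, 2), (23, 30, 13), (24, 28, 34), (25, 35, 6)}.
Filtering on G = 34 leaves {(24, 28, 34)}.
Taking the difference: {(17, 34, 6), (23, 19, 2), (23, 30, 13), (25, 35, 6)}
π_{G, D} gives {(13, 23), (2, 23), (6, 17), (6, 25)}.

{(13, 23), (2, 23), (6, 17), (6, 25)}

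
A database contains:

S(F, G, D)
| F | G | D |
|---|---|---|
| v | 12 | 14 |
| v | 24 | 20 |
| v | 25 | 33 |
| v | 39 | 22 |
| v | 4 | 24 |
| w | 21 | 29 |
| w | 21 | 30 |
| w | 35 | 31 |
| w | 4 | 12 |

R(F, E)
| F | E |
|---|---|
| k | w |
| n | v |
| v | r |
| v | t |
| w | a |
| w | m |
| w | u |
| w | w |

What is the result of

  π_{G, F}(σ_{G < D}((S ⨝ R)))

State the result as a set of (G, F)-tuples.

{(12, v), (21, w), (25, v), (4, v), (4, w)}

S ⋈ R (natural join on F): {(v, 12, 14, r), (v, 12, 14, t), (v, 24, 20, r), (v, 24, 20, t), (v, 25, 33, r), (v, 25, 33, t), (v, 39, 22, r), (v, 39, 22, t), (v, 4, 24, r), (v, 4, 24, t), (w, 21, 29, a), (w, 21, 29, m), (w, 21, 29, u), (w, 21, 29, w), (w, 21, 30, a), (w, 21, 30, m), (w, 21, 30, u), (w, 21, 30, w), (w, 35, 31, a), (w, 35, 31, m), (w, 35, 31, u), (w, 35, 31, w), (w, 4, 12, a), (w, 4, 12, m), (w, 4, 12, u), (w, 4, 12, w)}
Selection G < D: {(v, 12, 14, r), (v, 12, 14, t), (v, 25, 33, r), (v, 25, 33, t), (v, 4, 24, r), (v, 4, 24, t), (w, 21, 29, a), (w, 21, 29, m), (w, 21, 29, u), (w, 21, 29, w), (w, 21, 30, a), (w, 21, 30, m), (w, 21, 30, u), (w, 21, 30, w), (w, 4, 12, a), (w, 4, 12, m), (w, 4, 12, u), (w, 4, 12, w)}
π[G, F]: project onto (G, F) (13 duplicate(s) eliminated) → {(12, v), (21, w), (25, v), (4, v), (4, w)}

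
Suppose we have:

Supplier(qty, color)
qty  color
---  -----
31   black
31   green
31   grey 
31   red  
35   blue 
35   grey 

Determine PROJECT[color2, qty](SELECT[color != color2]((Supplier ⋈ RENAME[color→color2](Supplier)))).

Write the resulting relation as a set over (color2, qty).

ρ[color→color2]: schema becomes (qty, color2); tuples unchanged.
Joining Supplier and RENAME[color→color2](Supplier) on qty yields {(31, black, black), (31, black, green), (31, black, grey), (31, black, red), (31, green, black), (31, green, green), (31, green, grey), (31, green, red), (31, grey, black), (31, grey, green), (31, grey, grey), (31, grey, red), (31, red, black), (31, red, green), (31, red, grey), (31, red, red), (35, blue, blue), (35, blue, grey), (35, grey, blue), (35, grey, grey)}.
Selection color != color2: {(31, black, green), (31, black, grey), (31, black, red), (31, green, black), (31, green, grey), (31, green, red), (31, grey, black), (31, grey, green), (31, grey, red), (31, red, black), (31, red, green), (31, red, grey), (35, blue, grey), (35, grey, blue)}
Projecting to color2, qty (8 duplicate(s) eliminated): {(black, 31), (blue, 35), (green, 31), (grey, 31), (grey, 35), (red, 31)}

{(black, 31), (blue, 35), (green, 31), (grey, 31), (grey, 35), (red, 31)}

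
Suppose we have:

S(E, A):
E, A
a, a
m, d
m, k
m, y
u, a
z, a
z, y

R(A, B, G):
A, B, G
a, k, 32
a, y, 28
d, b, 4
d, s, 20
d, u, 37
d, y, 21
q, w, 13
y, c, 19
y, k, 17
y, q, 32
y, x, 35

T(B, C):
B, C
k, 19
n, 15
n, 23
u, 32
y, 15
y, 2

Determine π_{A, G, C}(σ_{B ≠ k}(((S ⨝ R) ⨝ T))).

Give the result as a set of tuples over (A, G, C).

S ⋈ R (natural join on A): {(a, a, k, 32), (a, a, y, 28), (m, d, b, 4), (m, d, s, 20), (m, d, u, 37), (m, d, y, 21), (m, y, c, 19), (m, y, k, 17), (m, y, q, 32), (m, y, x, 35), (u, a, k, 32), (u, a, y, 28), (z, a, k, 32), (z, a, y, 28), (z, y, c, 19), (z, y, k, 17), (z, y, q, 32), (z, y, x, 35)}
(S ⨝ R) ⋈ T (natural join on B): {(a, a, k, 32, 19), (a, a, y, 28, 15), (a, a, y, 28, 2), (m, d, u, 37, 32), (m, d, y, 21, 15), (m, d, y, 21, 2), (m, y, k, 17, 19), (u, a, k, 32, 19), (u, a, y, 28, 15), (u, a, y, 28, 2), (z, a, k, 32, 19), (z, a, y, 28, 15), (z, a, y, 28, 2), (z, y, k, 17, 19)}
Selection B ≠ k: {(a, a, y, 28, 15), (a, a, y, 28, 2), (m, d, u, 37, 32), (m, d, y, 21, 15), (m, d, y, 21, 2), (u, a, y, 28, 15), (u, a, y, 28, 2), (z, a, y, 28, 15), (z, a, y, 28, 2)}
π[A, G, C]: project onto (A, G, C) (4 duplicate(s) eliminated) → {(a, 28, 15), (a, 28, 2), (d, 21, 15), (d, 21, 2), (d, 37, 32)}

{(a, 28, 15), (a, 28, 2), (d, 21, 15), (d, 21, 2), (d, 37, 32)}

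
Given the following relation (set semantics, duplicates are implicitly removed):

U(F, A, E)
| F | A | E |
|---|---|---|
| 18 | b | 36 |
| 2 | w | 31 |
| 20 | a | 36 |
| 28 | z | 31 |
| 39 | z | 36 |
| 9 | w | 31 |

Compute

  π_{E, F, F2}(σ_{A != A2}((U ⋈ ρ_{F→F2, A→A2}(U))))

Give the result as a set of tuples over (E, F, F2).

{(31, 2, 28), (31, 28, 2), (31, 28, 9), (31, 9, 28), (36, 18, 20), (36, 18, 39), (36, 20, 18), (36, 20, 39), (36, 39, 18), (36, 39, 20)}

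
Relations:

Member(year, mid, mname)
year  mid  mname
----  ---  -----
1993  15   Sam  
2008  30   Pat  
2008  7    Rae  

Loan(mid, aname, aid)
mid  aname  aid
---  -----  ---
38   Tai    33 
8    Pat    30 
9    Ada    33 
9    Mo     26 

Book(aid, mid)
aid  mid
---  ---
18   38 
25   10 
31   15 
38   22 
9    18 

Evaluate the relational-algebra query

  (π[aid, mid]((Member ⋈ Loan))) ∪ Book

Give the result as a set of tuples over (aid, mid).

Natural join on mid: {}
π_{aid, mid} gives {}.
Set union of the two operands is {(18, 38), (25, 10), (31, 15), (38, 22), (9, 18)}.

{(18, 38), (25, 10), (31, 15), (38, 22), (9, 18)}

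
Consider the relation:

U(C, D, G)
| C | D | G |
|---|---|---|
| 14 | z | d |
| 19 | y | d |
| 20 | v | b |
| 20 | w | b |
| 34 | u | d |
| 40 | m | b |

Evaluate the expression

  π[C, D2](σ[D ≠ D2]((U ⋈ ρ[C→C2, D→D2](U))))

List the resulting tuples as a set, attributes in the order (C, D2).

ρ[C→C2, D→D2]: schema becomes (C2, D2, G); tuples unchanged.
Joining U and ρ[C→C2, D→D2](U) on G yields {(14, z, d, 14, z), (14, z, d, 19, y), (14, z, d, 34, u), (19, y, d, 14, z), (19, y, d, 19, y), (19, y, d, 34, u), (20, v, b, 20, v), (20, v, b, 20, w), (20, v, b, 40, m), (20, w, b, 20, v), (20, w, b, 20, w), (20, w, b, 40, m), (34, u, d, 14, z), (34, u, d, 19, y), (34, u, d, 34, u), (40, m, b, 20, v), (40, m, b, 20, w), (40, m, b, 40, m)}.
Apply σ_{D ≠ D2}; surviving tuples: {(14, z, d, 19, y), (14, z, d, 34, u), (19, y, d, 14, z), (19, y, d, 34, u), (20, v, b, 20, w), (20, v, b, 40, m), (20, w, b, 20, v), (20, w, b, 40, m), (34, u, d, 14, z), (34, u, d, 19, y), (40, m, b, 20, v), (40, m, b, 20, w)}
π_{C, D2} gives {(14, u), (14, y), (19, u), (19, z), (20, m), (20, v), (20, w), (34, y), (34, z), (40, v), (40, w)} (1 duplicate(s) eliminated).

{(14, u), (14, y), (19, u), (19, z), (20, m), (20, v), (20, w), (34, y), (34, z), (40, v), (40, w)}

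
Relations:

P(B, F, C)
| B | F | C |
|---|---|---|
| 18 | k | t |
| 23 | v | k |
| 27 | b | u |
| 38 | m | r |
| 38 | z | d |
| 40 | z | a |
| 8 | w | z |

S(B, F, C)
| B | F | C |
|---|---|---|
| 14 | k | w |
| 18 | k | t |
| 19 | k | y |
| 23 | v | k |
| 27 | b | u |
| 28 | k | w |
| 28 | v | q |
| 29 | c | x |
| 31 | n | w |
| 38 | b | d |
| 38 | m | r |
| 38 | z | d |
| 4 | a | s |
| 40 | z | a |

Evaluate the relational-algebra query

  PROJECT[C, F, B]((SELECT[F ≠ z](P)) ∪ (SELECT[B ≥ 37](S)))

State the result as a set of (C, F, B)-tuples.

{(a, z, 40), (d, b, 38), (d, z, 38), (k, v, 23), (r, m, 38), (t, k, 18), (u, b, 27), (z, w, 8)}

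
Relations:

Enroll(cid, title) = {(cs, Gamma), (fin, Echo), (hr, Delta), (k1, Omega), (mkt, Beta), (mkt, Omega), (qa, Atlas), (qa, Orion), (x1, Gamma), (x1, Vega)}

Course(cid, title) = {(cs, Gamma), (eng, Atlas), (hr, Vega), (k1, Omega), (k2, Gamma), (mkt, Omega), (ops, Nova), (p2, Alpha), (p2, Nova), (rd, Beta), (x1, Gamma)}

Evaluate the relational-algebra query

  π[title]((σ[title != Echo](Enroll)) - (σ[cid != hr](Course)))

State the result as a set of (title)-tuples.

{Atlas, Beta, Delta, Orion, Vega}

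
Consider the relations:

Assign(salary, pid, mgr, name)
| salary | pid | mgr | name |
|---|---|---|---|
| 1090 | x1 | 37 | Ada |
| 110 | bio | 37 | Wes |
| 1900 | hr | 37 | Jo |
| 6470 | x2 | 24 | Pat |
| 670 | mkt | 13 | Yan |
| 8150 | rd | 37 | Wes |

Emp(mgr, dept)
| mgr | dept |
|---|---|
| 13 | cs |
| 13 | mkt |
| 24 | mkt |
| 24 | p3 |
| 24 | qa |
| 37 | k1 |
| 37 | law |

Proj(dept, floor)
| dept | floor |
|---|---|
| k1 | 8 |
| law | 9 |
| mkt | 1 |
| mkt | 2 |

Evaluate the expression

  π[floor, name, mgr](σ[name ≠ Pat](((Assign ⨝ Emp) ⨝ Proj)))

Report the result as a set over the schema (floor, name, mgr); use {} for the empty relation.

Assign ⋈ Emp (natural join on mgr): {(1090, x1, 37, Ada, k1), (1090, x1, 37, Ada, law), (110, bio, 37, Wes, k1), (110, bio, 37, Wes, law), (1900, hr, 37, Jo, k1), (1900, hr, 37, Jo, law), (6470, x2, 24, Pat, mkt), (6470, x2, 24, Pat, p3), (6470, x2, 24, Pat, qa), (670, mkt, 13, Yan, cs), (670, mkt, 13, Yan, mkt), (8150, rd, 37, Wes, k1), (8150, rd, 37, Wes, law)}
(Assign ⨝ Emp) ⋈ Proj (natural join on dept): {(1090, x1, 37, Ada, k1, 8), (1090, x1, 37, Ada, law, 9), (110, bio, 37, Wes, k1, 8), (110, bio, 37, Wes, law, 9), (1900, hr, 37, Jo, k1, 8), (1900, hr, 37, Jo, law, 9), (6470, x2, 24, Pat, mkt, 1), (6470, x2, 24, Pat, mkt, 2), (670, mkt, 13, Yan, mkt, 1), (670, mkt, 13, Yan, mkt, 2), (8150, rd, 37, Wes, k1, 8), (8150, rd, 37, Wes, law, 9)}
Filtering on name ≠ Pat leaves {(1090, x1, 37, Ada, k1, 8), (1090, x1, 37, Ada, law, 9), (110, bio, 37, Wes, k1, 8), (110, bio, 37, Wes, law, 9), (1900, hr, 37, Jo, k1, 8), (1900, hr, 37, Jo, law, 9), (670, mkt, 13, Yan, mkt, 1), (670, mkt, 13, Yan, mkt, 2), (8150, rd, 37, Wes, k1, 8), (8150, rd, 37, Wes, law, 9)}.
Projecting to floor, name, mgr (2 duplicate(s) eliminated): {(1, Yan, 13), (2, Yan, 13), (8, Ada, 37), (8, Jo, 37), (8, Wes, 37), (9, Ada, 37), (9, Jo, 37), (9, Wes, 37)}

{(1, Yan, 13), (2, Yan, 13), (8, Ada, 37), (8, Jo, 37), (8, Wes, 37), (9, Ada, 37), (9, Jo, 37), (9, Wes, 37)}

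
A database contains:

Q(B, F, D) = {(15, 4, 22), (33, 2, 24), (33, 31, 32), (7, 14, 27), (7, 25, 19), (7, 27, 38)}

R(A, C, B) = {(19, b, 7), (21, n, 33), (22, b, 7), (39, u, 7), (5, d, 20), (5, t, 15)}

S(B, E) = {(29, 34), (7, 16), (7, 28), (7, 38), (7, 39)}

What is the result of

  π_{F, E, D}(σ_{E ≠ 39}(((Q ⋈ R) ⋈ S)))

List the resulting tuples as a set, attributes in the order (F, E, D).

{(14, 16, 27), (14, 28, 27), (14, 38, 27), (25, 16, 19), (25, 28, 19), (25, 38, 19), (27, 16, 38), (27, 28, 38), (27, 38, 38)}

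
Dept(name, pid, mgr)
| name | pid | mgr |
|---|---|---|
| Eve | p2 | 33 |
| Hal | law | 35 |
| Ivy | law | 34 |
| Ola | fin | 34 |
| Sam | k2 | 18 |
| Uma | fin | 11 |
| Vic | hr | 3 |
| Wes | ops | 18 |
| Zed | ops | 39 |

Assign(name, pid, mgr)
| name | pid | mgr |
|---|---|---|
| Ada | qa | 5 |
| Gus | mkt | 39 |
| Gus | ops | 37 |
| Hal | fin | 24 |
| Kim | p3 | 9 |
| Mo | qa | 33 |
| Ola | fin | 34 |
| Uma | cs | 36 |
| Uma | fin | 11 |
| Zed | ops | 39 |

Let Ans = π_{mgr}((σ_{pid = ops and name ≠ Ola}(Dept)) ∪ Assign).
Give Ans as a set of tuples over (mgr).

{11, 18, 24, 33, 34, 36, 37, 39, 5, 9}

Selection pid = ops and name ≠ Ola: {(Wes, ops, 18), (Zed, ops, 39)}
Set union of the two operands is {(Ada, qa, 5), (Gus, mkt, 39), (Gus, ops, 37), (Hal, fin, 24), (Kim, p3, 9), (Mo, qa, 33), (Ola, fin, 34), (Uma, cs, 36), (Uma, fin, 11), (Wes, ops, 18), (Zed, ops, 39)}.
Projecting to mgr (1 duplicate(s) eliminated): {11, 18, 24, 33, 34, 36, 37, 39, 5, 9}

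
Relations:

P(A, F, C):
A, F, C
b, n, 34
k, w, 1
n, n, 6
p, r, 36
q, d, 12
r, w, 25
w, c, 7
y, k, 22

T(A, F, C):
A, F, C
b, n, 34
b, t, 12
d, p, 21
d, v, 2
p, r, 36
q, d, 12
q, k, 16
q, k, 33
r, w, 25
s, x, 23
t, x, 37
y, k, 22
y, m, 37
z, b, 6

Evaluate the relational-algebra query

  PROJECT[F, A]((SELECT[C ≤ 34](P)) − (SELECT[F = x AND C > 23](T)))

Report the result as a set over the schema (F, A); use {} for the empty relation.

Filtering on C ≤ 34 leaves {(b, n, 34), (k, w, 1), (n, n, 6), (q, d, 12), (r, w, 25), (w, c, 7), (y, k, 22)}.
Filtering on F = x AND C > 23 leaves {(t, x, 37)}.
Taking the difference: {(b, n, 34), (k, w, 1), (n, n, 6), (q, d, 12), (r, w, 25), (w, c, 7), (y, k, 22)}
Projecting to F, A: {(c, w), (d, q), (k, y), (n, b), (n, n), (w, k), (w, r)}

{(c, w), (d, q), (k, y), (n, b), (n, n), (w, k), (w, r)}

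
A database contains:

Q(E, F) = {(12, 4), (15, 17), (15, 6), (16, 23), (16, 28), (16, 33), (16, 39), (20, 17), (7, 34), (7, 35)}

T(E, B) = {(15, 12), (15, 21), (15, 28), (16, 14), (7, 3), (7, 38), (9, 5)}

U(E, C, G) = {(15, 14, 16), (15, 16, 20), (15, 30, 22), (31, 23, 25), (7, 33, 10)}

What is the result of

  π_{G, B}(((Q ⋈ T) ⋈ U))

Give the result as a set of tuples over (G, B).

{(10, 3), (10, 38), (16, 12), (16, 21), (16, 28), (20, 12), (20, 21), (20, 28), (22, 12), (22, 21), (22, 28)}

Q ⋈ T (natural join on E): {(15, 17, 12), (15, 17, 21), (15, 17, 28), (15, 6, 12), (15, 6, 21), (15, 6, 28), (16, 23, 14), (16, 28, 14), (16, 33, 14), (16, 39, 14), (7, 34, 3), (7, 34, 38), (7, 35, 3), (7, 35, 38)}
(Q ⋈ T) ⋈ U (natural join on E): {(15, 17, 12, 14, 16), (15, 17, 12, 16, 20), (15, 17, 12, 30, 22), (15, 17, 21, 14, 16), (15, 17, 21, 16, 20), (15, 17, 21, 30, 22), (15, 17, 28, 14, 16), (15, 17, 28, 16, 20), (15, 17, 28, 30, 22), (15, 6, 12, 14, 16), (15, 6, 12, 16, 20), (15, 6, 12, 30, 22), (15, 6, 21, 14, 16), (15, 6, 21, 16, 20), (15, 6, 21, 30, 22), (15, 6, 28, 14, 16), (15, 6, 28, 16, 20), (15, 6, 28, 30, 22), (7, 34, 3, 33, 10), (7, 34, 38, 33, 10), (7, 35, 3, 33, 10), (7, 35, 38, 33, 10)}
π_{G, B} gives {(10, 3), (10, 38), (16, 12), (16, 21), (16, 28), (20, 12), (20, 21), (20, 28), (22, 12), (22, 21), (22, 28)} (11 duplicate(s) eliminated).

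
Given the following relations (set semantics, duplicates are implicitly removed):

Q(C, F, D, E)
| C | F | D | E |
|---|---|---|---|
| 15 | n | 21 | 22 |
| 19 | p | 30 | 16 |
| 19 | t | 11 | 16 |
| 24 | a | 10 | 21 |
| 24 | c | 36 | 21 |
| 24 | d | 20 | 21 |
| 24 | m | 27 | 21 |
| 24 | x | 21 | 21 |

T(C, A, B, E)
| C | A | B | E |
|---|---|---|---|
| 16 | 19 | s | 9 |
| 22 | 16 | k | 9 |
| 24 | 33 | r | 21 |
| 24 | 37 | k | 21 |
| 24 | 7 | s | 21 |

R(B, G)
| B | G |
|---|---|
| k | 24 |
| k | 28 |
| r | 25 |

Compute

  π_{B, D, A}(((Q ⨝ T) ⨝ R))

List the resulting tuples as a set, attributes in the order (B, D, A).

Joining Q and T on C, E yields {(24, a, 10, 21, 33, r), (24, a, 10, 21, 37, k), (24, a, 10, 21, 7, s), (24, c, 36, 21, 33, r), (24, c, 36, 21, 37, k), (24, c, 36, 21, 7, s), (24, d, 20, 21, 33, r), (24, d, 20, 21, 37, k), (24, d, 20, 21, 7, s), (24, m, 27, 21, 33, r), (24, m, 27, 21, 37, k), (24, m, 27, 21, 7, s), (24, x, 21, 21, 33, r), (24, x, 21, 21, 37, k), (24, x, 21, 21, 7, s)}.
Joining (Q ⨝ T) and R on B yields {(24, a, 10, 21, 33, r, 25), (24, a, 10, 21, 37, k, 24), (24, a, 10, 21, 37, k, 28), (24, c, 36, 21, 33, r, 25), (24, c, 36, 21, 37, k, 24), (24, c, 36, 21, 37, k, 28), (24, d, 20, 21, 33, r, 25), (24, d, 20, 21, 37, k, 24), (24, d, 20, 21, 37, k, 28), (24, m, 27, 21, 33, r, 25), (24, m, 27, 21, 37, k, 24), (24, m, 27, 21, 37, k, 28), (24, x, 21, 21, 33, r, 25), (24, x, 21, 21, 37, k, 24), (24, x, 21, 21, 37, k, 28)}.
π_{B, D, A} gives {(k, 10, 37), (k, 20, 37), (k, 21, 37), (k, 27, 37), (k, 36, 37), (r, 10, 33), (r, 20, 33), (r, 21, 33), (r, 27, 33), (r, 36, 33)} (5 duplicate(s) eliminated).

{(k, 10, 37), (k, 20, 37), (k, 21, 37), (k, 27, 37), (k, 36, 37), (r, 10, 33), (r, 20, 33), (r, 21, 33), (r, 27, 33), (r, 36, 33)}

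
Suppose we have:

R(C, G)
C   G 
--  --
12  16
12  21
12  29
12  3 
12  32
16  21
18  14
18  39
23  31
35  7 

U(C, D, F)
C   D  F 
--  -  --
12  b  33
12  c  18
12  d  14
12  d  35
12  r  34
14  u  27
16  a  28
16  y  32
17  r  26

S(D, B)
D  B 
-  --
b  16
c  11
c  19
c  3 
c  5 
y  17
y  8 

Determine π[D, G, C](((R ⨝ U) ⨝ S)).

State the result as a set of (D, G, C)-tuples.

{(b, 16, 12), (b, 21, 12), (b, 29, 12), (b, 3, 12), (b, 32, 12), (c, 16, 12), (c, 21, 12), (c, 29, 12), (c, 3, 12), (c, 32, 12), (y, 21, 16)}

R ⋈ U (natural join on C): {(12, 16, b, 33), (12, 16, c, 18), (12, 16, d, 14), (12, 16, d, 35), (12, 16, r, 34), (12, 21, b, 33), (12, 21, c, 18), (12, 21, d, 14), (12, 21, d, 35), (12, 21, r, 34), (12, 29, b, 33), (12, 29, c, 18), (12, 29, d, 14), (12, 29, d, 35), (12, 29, r, 34), (12, 3, b, 33), (12, 3, c, 18), (12, 3, d, 14), (12, 3, d, 35), (12, 3, r, 34), (12, 32, b, 33), (12, 32, c, 18), (12, 32, d, 14), (12, 32, d, 35), (12, 32, r, 34), (16, 21, a, 28), (16, 21, y, 32)}
(R ⨝ U) ⋈ S (natural join on D): {(12, 16, b, 33, 16), (12, 16, c, 18, 11), (12, 16, c, 18, 19), (12, 16, c, 18, 3), (12, 16, c, 18, 5), (12, 21, b, 33, 16), (12, 21, c, 18, 11), (12, 21, c, 18, 19), (12, 21, c, 18, 3), (12, 21, c, 18, 5), (12, 29, b, 33, 16), (12, 29, c, 18, 11), (12, 29, c, 18, 19), (12, 29, c, 18, 3), (12, 29, c, 18, 5), (12, 3, b, 33, 16), (12, 3, c, 18, 11), (12, 3, c, 18, 19), (12, 3, c, 18, 3), (12, 3, c, 18, 5), (12, 32, b, 33, 16), (12, 32, c, 18, 11), (12, 32, c, 18, 19), (12, 32, c, 18, 3), (12, 32, c, 18, 5), (16, 21, y, 32, 17), (16, 21, y, 32, 8)}
π_{D, G, C} gives {(b, 16, 12), (b, 21, 12), (b, 29, 12), (b, 3, 12), (b, 32, 12), (c, 16, 12), (c, 21, 12), (c, 29, 12), (c, 3, 12), (c, 32, 12), (y, 21, 16)} (16 duplicate(s) eliminated).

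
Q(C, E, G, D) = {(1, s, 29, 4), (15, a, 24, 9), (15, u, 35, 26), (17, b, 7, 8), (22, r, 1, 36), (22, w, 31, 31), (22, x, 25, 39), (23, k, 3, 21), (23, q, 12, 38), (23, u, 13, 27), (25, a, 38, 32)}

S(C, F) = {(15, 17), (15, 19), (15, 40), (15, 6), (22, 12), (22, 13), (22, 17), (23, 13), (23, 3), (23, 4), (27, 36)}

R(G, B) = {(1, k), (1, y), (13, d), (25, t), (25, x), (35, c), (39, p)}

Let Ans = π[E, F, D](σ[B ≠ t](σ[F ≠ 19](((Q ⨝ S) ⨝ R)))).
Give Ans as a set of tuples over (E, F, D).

{(r, 12, 36), (r, 13, 36), (r, 17, 36), (u, 13, 27), (u, 17, 26), (u, 3, 27), (u, 4, 27), (u, 40, 26), (u, 6, 26), (x, 12, 39), (x, 13, 39), (x, 17, 39)}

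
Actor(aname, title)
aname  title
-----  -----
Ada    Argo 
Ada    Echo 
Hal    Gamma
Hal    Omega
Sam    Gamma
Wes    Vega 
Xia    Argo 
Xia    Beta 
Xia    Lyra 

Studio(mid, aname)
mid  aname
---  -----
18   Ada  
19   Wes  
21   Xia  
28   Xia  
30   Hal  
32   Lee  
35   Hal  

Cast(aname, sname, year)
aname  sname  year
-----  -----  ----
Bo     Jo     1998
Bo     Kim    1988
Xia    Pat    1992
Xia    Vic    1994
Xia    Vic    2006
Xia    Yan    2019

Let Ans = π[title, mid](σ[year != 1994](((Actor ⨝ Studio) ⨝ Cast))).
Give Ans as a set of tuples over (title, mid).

{(Argo, 21), (Argo, 28), (Beta, 21), (Beta, 28), (Lyra, 21), (Lyra, 28)}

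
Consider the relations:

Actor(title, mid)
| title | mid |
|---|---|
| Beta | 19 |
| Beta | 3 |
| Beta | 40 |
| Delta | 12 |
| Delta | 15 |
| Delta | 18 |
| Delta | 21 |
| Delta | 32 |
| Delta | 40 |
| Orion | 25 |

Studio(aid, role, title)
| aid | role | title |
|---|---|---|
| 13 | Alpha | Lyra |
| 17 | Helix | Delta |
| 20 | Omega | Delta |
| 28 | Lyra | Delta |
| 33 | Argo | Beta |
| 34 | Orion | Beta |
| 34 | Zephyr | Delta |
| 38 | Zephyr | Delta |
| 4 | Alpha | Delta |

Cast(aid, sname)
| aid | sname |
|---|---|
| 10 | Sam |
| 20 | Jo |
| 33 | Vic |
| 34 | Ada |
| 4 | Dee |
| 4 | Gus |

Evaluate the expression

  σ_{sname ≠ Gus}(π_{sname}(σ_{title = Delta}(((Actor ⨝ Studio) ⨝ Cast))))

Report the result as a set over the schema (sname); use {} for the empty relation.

{Ada, Dee, Jo}

Natural join on title: {(Beta, 19, 33, Argo), (Beta, 19, 34, Orion), (Beta, 3, 33, Argo), (Beta, 3, 34, Orion), (Beta, 40, 33, Argo), (Beta, 40, 34, Orion), (Delta, 12, 17, Helix), (Delta, 12, 20, Omega), (Delta, 12, 28, Lyra), (Delta, 12, 34, Zephyr), (Delta, 12, 38, Zephyr), (Delta, 12, 4, Alpha), (Delta, 15, 17, Helix), (Delta, 15, 20, Omega), (Delta, 15, 28, Lyra), (Delta, 15, 34, Zephyr), (Delta, 15, 38, Zephyr), (Delta, 15, 4, Alpha), (Delta, 18, 17, Helix), (Delta, 18, 20, Omega), (Delta, 18, 28, Lyra), (Delta, 18, 34, Zephyr), (Delta, 18, 38, Zephyr), (Delta, 18, 4, Alpha), (Delta, 21, 17, Helix), (Delta, 21, 20, Omega), (Delta, 21, 28, Lyra), (Delta, 21, 34, Zephyr), (Delta, 21, 38, Zephyr), (Delta, 21, 4, Alpha), (Delta, 32, 17, Helix), (Delta, 32, 20, Omega), (Delta, 32, 28, Lyra), (Delta, 32, 34, Zephyr), (Delta, 32, 38, Zephyr), (Delta, 32, 4, Alpha), (Delta, 40, 17, Helix), (Delta, 40, 20, Omega), (Delta, 40, 28, Lyra), (Delta, 40, 34, Zephyr), (Delta, 40, 38, Zephyr), (Delta, 40, 4, Alpha)}
Natural join on aid: {(Beta, 19, 33, Argo, Vic), (Beta, 19, 34, Orion, Ada), (Beta, 3, 33, Argo, Vic), (Beta, 3, 34, Orion, Ada), (Beta, 40, 33, Argo, Vic), (Beta, 40, 34, Orion, Ada), (Delta, 12, 20, Omega, Jo), (Delta, 12, 34, Zephyr, Ada), (Delta, 12, 4, Alpha, Dee), (Delta, 12, 4, Alpha, Gus), (Delta, 15, 20, Omega, Jo), (Delta, 15, 34, Zephyr, Ada), (Delta, 15, 4, Alpha, Dee), (Delta, 15, 4, Alpha, Gus), (Delta, 18, 20, Omega, Jo), (Delta, 18, 34, Zephyr, Ada), (Delta, 18, 4, Alpha, Dee), (Delta, 18, 4, Alpha, Gus), (Delta, 21, 20, Omega, Jo), (Delta, 21, 34, Zephyr, Ada), (Delta, 21, 4, Alpha, Dee), (Delta, 21, 4, Alpha, Gus), (Delta, 32, 20, Omega, Jo), (Delta, 32, 34, Zephyr, Ada), (Delta, 32, 4, Alpha, Dee), (Delta, 32, 4, Alpha, Gus), (Delta, 40, 20, Omega, Jo), (Delta, 40, 34, Zephyr, Ada), (Delta, 40, 4, Alpha, Dee), (Delta, 40, 4, Alpha, Gus)}
Apply σ_{title = Delta}; surviving tuples: {(Delta, 12, 20, Omega, Jo), (Delta, 12, 34, Zephyr, Ada), (Delta, 12, 4, Alpha, Dee), (Delta, 12, 4, Alpha, Gus), (Delta, 15, 20, Omega, Jo), (Delta, 15, 34, Zephyr, Ada), (Delta, 15, 4, Alpha, Dee), (Delta, 15, 4, Alpha, Gus), (Delta, 18, 20, Omega, Jo), (Delta, 18, 34, Zephyr, Ada), (Delta, 18, 4, Alpha, Dee), (Delta, 18, 4, Alpha, Gus), (Delta, 21, 20, Omega, Jo), (Delta, 21, 34, Zephyr, Ada), (Delta, 21, 4, Alpha, Dee), (Delta, 21, 4, Alpha, Gus), (Delta, 32, 20, Omega, Jo), (Delta, 32, 34, Zephyr, Ada), (Delta, 32, 4, Alpha, Dee), (Delta, 32, 4, Alpha, Gus), (Delta, 40, 20, Omega, Jo), (Delta, 40, 34, Zephyr, Ada), (Delta, 40, 4, Alpha, Dee), (Delta, 40, 4, Alpha, Gus)}
Projecting to sname (20 duplicate(s) eliminated): {Ada, Dee, Gus, Jo}
Apply σ_{sname ≠ Gus}; surviving tuples: {Ada, Dee, Jo}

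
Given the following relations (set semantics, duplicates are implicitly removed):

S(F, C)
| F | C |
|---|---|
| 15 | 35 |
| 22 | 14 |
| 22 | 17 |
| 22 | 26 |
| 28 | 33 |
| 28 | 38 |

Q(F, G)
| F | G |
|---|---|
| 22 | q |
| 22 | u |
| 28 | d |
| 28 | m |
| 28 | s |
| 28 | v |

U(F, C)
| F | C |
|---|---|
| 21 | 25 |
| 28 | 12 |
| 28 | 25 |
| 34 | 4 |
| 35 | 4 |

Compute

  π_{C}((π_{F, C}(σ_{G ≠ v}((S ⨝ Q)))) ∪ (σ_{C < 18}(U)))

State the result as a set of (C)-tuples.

{12, 14, 17, 26, 33, 38, 4}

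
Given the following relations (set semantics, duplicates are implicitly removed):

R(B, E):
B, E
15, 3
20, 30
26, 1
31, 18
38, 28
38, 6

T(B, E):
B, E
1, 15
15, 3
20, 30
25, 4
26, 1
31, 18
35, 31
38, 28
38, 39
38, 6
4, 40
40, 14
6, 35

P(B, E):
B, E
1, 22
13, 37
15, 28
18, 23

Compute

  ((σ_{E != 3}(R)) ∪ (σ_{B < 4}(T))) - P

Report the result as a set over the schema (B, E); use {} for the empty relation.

{(1, 15), (20, 30), (26, 1), (31, 18), (38, 28), (38, 6)}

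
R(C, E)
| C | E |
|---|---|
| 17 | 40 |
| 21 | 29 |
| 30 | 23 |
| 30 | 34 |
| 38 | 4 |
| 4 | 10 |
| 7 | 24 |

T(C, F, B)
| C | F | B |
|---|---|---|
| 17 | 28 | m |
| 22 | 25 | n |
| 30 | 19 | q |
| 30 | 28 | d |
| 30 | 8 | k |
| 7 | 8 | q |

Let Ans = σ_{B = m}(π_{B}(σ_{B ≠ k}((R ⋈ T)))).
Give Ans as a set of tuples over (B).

{m}

Joining R and T on C yields {(17, 40, 28, m), (30, 23, 19, q), (30, 23, 28, d), (30, 23, 8, k), (30, 34, 19, q), (30, 34, 28, d), (30, 34, 8, k), (7, 24, 8, q)}.
σ[B ≠ k]: keep tuples satisfying B ≠ k → {(17, 40, 28, m), (30, 23, 19, q), (30, 23, 28, d), (30, 34, 19, q), (30, 34, 28, d), (7, 24, 8, q)}
Projecting to B (3 duplicate(s) eliminated): {d, m, q}
σ[B = m]: keep tuples satisfying B = m → {m}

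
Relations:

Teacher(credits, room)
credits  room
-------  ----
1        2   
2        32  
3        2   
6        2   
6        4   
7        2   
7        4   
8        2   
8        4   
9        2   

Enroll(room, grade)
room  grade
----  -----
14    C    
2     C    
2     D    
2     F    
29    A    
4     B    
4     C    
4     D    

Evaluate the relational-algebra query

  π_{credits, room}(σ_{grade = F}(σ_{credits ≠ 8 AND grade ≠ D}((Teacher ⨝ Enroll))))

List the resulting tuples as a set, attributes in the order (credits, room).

Joining Teacher and Enroll on room yields {(1, 2, C), (1, 2, D), (1, 2, F), (3, 2, C), (3, 2, D), (3, 2, F), (6, 2, C), (6, 2, D), (6, 2, F), (6, 4, B), (6, 4, C), (6, 4, D), (7, 2, C), (7, 2, D), (7, 2, F), (7, 4, B), (7, 4, C), (7, 4, D), (8, 2, C), (8, 2, D), (8, 2, F), (8, 4, B), (8, 4, C), (8, 4, D), (9, 2, C), (9, 2, D), (9, 2, F)}.
Apply σ_{credits ≠ 8 AND grade ≠ D}; surviving tuples: {(1, 2, C), (1, 2, F), (3, 2, C), (3, 2, F), (6, 2, C), (6, 2, F), (6, 4, B), (6, 4, C), (7, 2, C), (7, 2, F), (7, 4, B), (7, 4, C), (9, 2, C), (9, 2, F)}
Apply σ_{grade = F}; surviving tuples: {(1, 2, F), (3, 2, F), (6, 2, F), (7, 2, F), (9, 2, F)}
π_{credits, room} gives {(1, 2), (3, 2), (6, 2), (7, 2), (9, 2)}.

{(1, 2), (3, 2), (6, 2), (7, 2), (9, 2)}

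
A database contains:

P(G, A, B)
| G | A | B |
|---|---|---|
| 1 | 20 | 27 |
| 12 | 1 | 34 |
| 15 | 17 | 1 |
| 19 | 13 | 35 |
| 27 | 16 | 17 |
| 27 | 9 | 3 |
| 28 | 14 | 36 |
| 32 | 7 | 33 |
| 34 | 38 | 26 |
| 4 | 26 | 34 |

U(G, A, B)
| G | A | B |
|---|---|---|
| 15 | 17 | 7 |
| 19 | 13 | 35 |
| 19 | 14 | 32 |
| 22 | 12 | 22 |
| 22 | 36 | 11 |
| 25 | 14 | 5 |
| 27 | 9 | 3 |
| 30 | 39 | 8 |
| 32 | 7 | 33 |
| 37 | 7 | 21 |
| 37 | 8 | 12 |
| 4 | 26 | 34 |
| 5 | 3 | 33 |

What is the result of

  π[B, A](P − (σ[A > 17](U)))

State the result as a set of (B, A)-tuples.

Apply σ_{A > 17}; surviving tuples: {(22, 36, 11), (30, 39, 8), (4, 26, 34)}
Taking the difference: {(1, 20, 27), (12, 1, 34), (15, 17, 1), (19, 13, 35), (27, 16, 17), (27, 9, 3), (28, 14, 36), (32, 7, 33), (34, 38, 26)}
π_{B, A} gives {(1, 17), (17, 16), (26, 38), (27, 20), (3, 9), (33, 7), (34, 1), (35, 13), (36, 14)}.

{(1, 17), (17, 16), (26, 38), (27, 20), (3, 9), (33, 7), (34, 1), (35, 13), (36, 14)}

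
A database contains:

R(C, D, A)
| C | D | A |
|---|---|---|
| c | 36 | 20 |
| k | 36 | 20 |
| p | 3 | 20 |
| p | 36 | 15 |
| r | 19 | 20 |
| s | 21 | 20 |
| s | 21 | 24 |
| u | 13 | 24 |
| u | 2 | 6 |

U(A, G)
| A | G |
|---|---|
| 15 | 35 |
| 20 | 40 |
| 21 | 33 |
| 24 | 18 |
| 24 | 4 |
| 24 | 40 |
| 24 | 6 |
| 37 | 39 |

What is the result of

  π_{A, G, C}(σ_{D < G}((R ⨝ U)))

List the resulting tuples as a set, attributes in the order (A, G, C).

{(20, 40, c), (20, 40, k), (20, 40, p), (20, 40, r), (20, 40, s), (24, 18, u), (24, 40, s), (24, 40, u)}

R ⋈ U (natural join on A): {(c, 36, 20, 40), (k, 36, 20, 40), (p, 3, 20, 40), (p, 36, 15, 35), (r, 19, 20, 40), (s, 21, 20, 40), (s, 21, 24, 18), (s, 21, 24, 4), (s, 21, 24, 40), (s, 21, 24, 6), (u, 13, 24, 18), (u, 13, 24, 4), (u, 13, 24, 40), (u, 13, 24, 6)}
Apply σ_{D < G}; surviving tuples: {(c, 36, 20, 40), (k, 36, 20, 40), (p, 3, 20, 40), (r, 19, 20, 40), (s, 21, 20, 40), (s, 21, 24, 40), (u, 13, 24, 18), (u, 13, 24, 40)}
π[A, G, C]: project onto (A, G, C) → {(20, 40, c), (20, 40, k), (20, 40, p), (20, 40, r), (20, 40, s), (24, 18, u), (24, 40, s), (24, 40, u)}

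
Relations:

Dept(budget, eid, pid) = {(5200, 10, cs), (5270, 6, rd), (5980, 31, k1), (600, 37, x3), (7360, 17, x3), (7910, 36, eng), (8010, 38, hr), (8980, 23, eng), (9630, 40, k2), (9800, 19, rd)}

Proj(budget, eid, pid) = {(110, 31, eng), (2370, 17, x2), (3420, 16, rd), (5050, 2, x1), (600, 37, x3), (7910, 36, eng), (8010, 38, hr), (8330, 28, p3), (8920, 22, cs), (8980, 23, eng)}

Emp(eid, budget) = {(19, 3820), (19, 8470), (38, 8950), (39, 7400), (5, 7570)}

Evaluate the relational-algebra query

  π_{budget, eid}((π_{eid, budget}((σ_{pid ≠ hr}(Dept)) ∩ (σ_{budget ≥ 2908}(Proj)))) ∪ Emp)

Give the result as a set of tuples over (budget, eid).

{(3820, 19), (7400, 39), (7570, 5), (7910, 36), (8470, 19), (8950, 38), (8980, 23)}

σ[pid ≠ hr]: keep tuples satisfying pid ≠ hr → {(5200, 10, cs), (5270, 6, rd), (5980, 31, k1), (600, 37, x3), (7360, 17, x3), (7910, 36, eng), (8980, 23, eng), (9630, 40, k2), (9800, 19, rd)}
σ[budget ≥ 2908]: keep tuples satisfying budget ≥ 2908 → {(3420, 16, rd), (5050, 2, x1), (7910, 36, eng), (8010, 38, hr), (8330, 28, p3), (8920, 22, cs), (8980, 23, eng)}
Intersection: {(5200, 10, cs), (5270, 6, rd), (5980, 31, k1), (600, 37, x3), (7360, 17, x3), (7910, 36, eng), (8980, 23, eng), (9630, 40, k2), (9800, 19, rd)} with {(3420, 16, rd), (5050, 2, x1), (7910, 36, eng), (8010, 38, hr), (8330, 28, p3), (8920, 22, cs), (8980, 23, eng)} → {(7910, 36, eng), (8980, 23, eng)}
Keep only column(s) eid, budget: {(23, 8980), (36, 7910)}
Union: {(23, 8980), (36, 7910)} with {(19, 3820), (19, 8470), (38, 8950), (39, 7400), (5, 7570)} → {(19, 3820), (19, 8470), (23, 8980), (36, 7910), (38, 8950), (39, 7400), (5, 7570)}
Keep only column(s) budget, eid: {(3820, 19), (7400, 39), (7570, 5), (7910, 36), (8470, 19), (8950, 38), (8980, 23)}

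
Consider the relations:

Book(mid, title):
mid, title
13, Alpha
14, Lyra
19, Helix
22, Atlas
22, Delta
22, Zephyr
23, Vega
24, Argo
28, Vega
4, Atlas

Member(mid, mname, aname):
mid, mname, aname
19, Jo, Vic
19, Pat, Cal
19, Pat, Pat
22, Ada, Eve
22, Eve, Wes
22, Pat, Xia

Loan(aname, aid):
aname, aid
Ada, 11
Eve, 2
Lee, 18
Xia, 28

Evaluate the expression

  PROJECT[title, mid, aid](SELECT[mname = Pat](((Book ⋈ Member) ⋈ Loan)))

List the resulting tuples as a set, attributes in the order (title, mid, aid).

{(Atlas, 22, 28), (Delta, 22, 28), (Zephyr, 22, 28)}

Natural join on mid: {(19, Helix, Jo, Vic), (19, Helix, Pat, Cal), (19, Helix, Pat, Pat), (22, Atlas, Ada, Eve), (22, Atlas, Eve, Wes), (22, Atlas, Pat, Xia), (22, Delta, Ada, Eve), (22, Delta, Eve, Wes), (22, Delta, Pat, Xia), (22, Zephyr, Ada, Eve), (22, Zephyr, Eve, Wes), (22, Zephyr, Pat, Xia)}
Natural join on aname: {(22, Atlas, Ada, Eve, 2), (22, Atlas, Pat, Xia, 28), (22, Delta, Ada, Eve, 2), (22, Delta, Pat, Xia, 28), (22, Zephyr, Ada, Eve, 2), (22, Zephyr, Pat, Xia, 28)}
Selection mname = Pat: {(22, Atlas, Pat, Xia, 28), (22, Delta, Pat, Xia, 28), (22, Zephyr, Pat, Xia, 28)}
Keep only column(s) title, mid, aid: {(Atlas, 22, 28), (Delta, 22, 28), (Zephyr, 22, 28)}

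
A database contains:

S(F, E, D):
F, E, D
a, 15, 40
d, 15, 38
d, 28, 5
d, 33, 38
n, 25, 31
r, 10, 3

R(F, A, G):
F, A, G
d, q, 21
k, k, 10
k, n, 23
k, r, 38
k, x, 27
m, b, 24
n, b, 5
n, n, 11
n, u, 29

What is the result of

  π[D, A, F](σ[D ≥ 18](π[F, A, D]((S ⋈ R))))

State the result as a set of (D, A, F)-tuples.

{(31, b, n), (31, n, n), (31, u, n), (38, q, d)}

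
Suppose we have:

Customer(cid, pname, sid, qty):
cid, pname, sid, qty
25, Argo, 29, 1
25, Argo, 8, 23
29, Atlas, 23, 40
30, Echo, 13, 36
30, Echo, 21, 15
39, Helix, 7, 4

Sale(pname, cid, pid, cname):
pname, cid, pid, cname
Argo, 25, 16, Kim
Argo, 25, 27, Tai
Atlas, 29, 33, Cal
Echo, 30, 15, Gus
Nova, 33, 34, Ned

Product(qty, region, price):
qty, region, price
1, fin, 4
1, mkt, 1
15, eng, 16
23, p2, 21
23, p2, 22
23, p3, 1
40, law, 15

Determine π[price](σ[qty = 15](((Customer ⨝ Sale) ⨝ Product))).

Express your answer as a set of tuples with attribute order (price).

{16}

Customer ⋈ Sale (natural join on cid, pname): {(25, Argo, 29, 1, 16, Kim), (25, Argo, 29, 1, 27, Tai), (25, Argo, 8, 23, 16, Kim), (25, Argo, 8, 23, 27, Tai), (29, Atlas, 23, 40, 33, Cal), (30, Echo, 13, 36, 15, Gus), (30, Echo, 21, 15, 15, Gus)}
(Customer ⨝ Sale) ⋈ Product (natural join on qty): {(25, Argo, 29, 1, 16, Kim, fin, 4), (25, Argo, 29, 1, 16, Kim, mkt, 1), (25, Argo, 29, 1, 27, Tai, fin, 4), (25, Argo, 29, 1, 27, Tai, mkt, 1), (25, Argo, 8, 23, 16, Kim, p2, 21), (25, Argo, 8, 23, 16, Kim, p2, 22), (25, Argo, 8, 23, 16, Kim, p3, 1), (25, Argo, 8, 23, 27, Tai, p2, 21), (25, Argo, 8, 23, 27, Tai, p2, 22), (25, Argo, 8, 23, 27, Tai, p3, 1), (29, Atlas, 23, 40, 33, Cal, law, 15), (30, Echo, 21, 15, 15, Gus, eng, 16)}
Selection qty = 15: {(30, Echo, 21, 15, 15, Gus, eng, 16)}
Projecting to price: {16}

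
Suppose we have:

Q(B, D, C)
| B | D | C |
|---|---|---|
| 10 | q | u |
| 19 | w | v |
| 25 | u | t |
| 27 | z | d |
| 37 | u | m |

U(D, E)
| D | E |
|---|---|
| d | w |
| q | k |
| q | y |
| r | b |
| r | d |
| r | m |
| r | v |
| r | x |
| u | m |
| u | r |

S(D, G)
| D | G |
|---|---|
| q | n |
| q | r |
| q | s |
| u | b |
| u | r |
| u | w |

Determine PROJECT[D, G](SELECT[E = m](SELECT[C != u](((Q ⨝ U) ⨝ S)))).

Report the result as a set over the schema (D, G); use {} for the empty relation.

{(u, b), (u, r), (u, w)}

Joining Q and U on D yields {(10, q, u, k), (10, q, u, y), (25, u, t, m), (25, u, t, r), (37, u, m, m), (37, u, m, r)}.
Joining (Q ⨝ U) and S on D yields {(10, q, u, k, n), (10, q, u, k, r), (10, q, u, k, s), (10, q, u, y, n), (10, q, u, y, r), (10, q, u, y, s), (25, u, t, m, b), (25, u, t, m, r), (25, u, t, m, w), (25, u, t, r, b), (25, u, t, r, r), (25, u, t, r, w), (37, u, m, m, b), (37, u, m, m, r), (37, u, m, m, w), (37, u, m, r, b), (37, u, m, r, r), (37, u, m, r, w)}.
Apply σ_{C != u}; surviving tuples: {(25, u, t, m, b), (25, u, t, m, r), (25, u, t, m, w), (25, u, t, r, b), (25, u, t, r, r), (25, u, t, r, w), (37, u, m, m, b), (37, u, m, m, r), (37, u, m, m, w), (37, u, m, r, b), (37, u, m, r, r), (37, u, m, r, w)}
Apply σ_{E = m}; surviving tuples: {(25, u, t, m, b), (25, u, t, m, r), (25, u, t, m, w), (37, u, m, m, b), (37, u, m, m, r), (37, u, m, m, w)}
Keep only column(s) D, G (3 duplicate(s) eliminated): {(u, b), (u, r), (u, w)}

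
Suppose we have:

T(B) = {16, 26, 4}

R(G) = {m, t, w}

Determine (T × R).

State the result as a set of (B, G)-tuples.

{(16, m), (16, t), (16, w), (26, m), (26, t), (26, w), (4, m), (4, t), (4, w)}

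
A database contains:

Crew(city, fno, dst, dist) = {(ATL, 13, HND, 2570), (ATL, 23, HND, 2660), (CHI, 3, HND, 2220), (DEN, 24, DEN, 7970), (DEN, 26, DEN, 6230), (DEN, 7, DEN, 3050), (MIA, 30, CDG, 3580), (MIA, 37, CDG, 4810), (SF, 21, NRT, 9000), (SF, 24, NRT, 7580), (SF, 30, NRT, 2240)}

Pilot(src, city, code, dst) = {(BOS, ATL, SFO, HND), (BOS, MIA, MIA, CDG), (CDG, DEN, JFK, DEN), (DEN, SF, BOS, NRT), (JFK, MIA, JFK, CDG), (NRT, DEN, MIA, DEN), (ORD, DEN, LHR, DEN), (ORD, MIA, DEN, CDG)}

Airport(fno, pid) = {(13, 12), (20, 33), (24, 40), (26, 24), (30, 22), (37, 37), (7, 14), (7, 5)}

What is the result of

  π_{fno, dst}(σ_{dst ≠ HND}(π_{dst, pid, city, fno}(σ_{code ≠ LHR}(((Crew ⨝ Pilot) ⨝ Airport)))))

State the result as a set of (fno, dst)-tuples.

{(24, DEN), (24, NRT), (26, DEN), (30, CDG), (30, NRT), (37, CDG), (7, DEN)}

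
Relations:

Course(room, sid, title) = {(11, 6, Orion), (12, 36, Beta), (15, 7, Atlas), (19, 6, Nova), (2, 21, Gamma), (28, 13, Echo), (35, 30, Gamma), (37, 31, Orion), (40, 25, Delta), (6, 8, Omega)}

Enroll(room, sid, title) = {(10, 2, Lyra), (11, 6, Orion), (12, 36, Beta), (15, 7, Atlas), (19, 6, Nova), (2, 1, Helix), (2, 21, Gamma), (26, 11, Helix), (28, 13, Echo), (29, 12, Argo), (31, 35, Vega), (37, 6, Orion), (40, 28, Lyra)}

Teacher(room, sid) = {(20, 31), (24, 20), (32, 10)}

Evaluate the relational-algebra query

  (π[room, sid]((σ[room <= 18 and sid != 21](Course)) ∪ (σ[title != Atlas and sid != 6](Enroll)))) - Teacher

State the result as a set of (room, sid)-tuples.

σ[room <= 18 and sid != 21]: keep tuples satisfying room <= 18 and sid != 21 → {(11, 6, Orion), (12, 36, Beta), (15, 7, Atlas), (6, 8, Omega)}
σ[title != Atlas and sid != 6]: keep tuples satisfying title != Atlas and sid != 6 → {(10, 2, Lyra), (12, 36, Beta), (2, 1, Helix), (2, 21, Gamma), (26, 11, Helix), (28, 13, Echo), (29, 12, Argo), (31, 35, Vega), (40, 28, Lyra)}
Taking the union: {(10, 2, Lyra), (11, 6, Orion), (12, 36, Beta), (15, 7, Atlas), (2, 1, Helix), (2, 21, Gamma), (26, 11, Helix), (28, 13, Echo), (29, 12, Argo), (31, 35, Vega), (40, 28, Lyra), (6, 8, Omega)}
Keep only column(s) room, sid: {(10, 2), (11, 6), (12, 36), (15, 7), (2, 1), (2, 21), (26, 11), (28, 13), (29, 12), (31, 35), (40, 28), (6, 8)}
Taking the difference: {(10, 2), (11, 6), (12, 36), (15, 7), (2, 1), (2, 21), (26, 11), (28, 13), (29, 12), (31, 35), (40, 28), (6, 8)}

{(10, 2), (11, 6), (12, 36), (15, 7), (2, 1), (2, 21), (26, 11), (28, 13), (29, 12), (31, 35), (40, 28), (6, 8)}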